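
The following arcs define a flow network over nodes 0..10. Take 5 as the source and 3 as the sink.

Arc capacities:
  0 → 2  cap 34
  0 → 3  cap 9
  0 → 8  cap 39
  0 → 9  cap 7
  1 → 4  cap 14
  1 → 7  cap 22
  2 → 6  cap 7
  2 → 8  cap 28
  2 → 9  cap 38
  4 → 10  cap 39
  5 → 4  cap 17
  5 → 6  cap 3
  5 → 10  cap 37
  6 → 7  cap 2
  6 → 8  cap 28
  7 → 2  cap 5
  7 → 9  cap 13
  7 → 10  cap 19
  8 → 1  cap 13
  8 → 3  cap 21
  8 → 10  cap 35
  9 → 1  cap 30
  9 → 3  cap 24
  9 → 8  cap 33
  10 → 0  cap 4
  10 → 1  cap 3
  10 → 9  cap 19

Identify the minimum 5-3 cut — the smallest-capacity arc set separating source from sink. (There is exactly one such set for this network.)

augment #1: 5→6→8→3 push 3
augment #2: 5→10→0→3 push 4
augment #3: 5→10→9→3 push 19
augment #4: 5→10→1→7→9→3 push 3
max flow = 29; residual-reachable set from 5 gives S-side
cut edges (S→T): {(5,6), (10,0), (10,1), (10,9)} total cap 29

Min-cut arcs: {(5,6), (10,0), (10,1), (10,9)} (total capacity 29)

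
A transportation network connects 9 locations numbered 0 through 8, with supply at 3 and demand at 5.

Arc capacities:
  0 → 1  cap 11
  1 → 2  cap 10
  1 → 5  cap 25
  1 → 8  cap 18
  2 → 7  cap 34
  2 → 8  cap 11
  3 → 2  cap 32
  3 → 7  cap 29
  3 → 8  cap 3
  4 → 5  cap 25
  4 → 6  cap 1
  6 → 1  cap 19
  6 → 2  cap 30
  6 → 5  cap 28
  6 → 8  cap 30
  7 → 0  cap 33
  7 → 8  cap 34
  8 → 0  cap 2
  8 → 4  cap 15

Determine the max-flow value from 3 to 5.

augment #1: 3→8→4→5 bottleneck 3, total now 3
augment #2: 3→2→8→4→5 bottleneck 11, total now 14
augment #3: 3→7→0→1→5 bottleneck 11, total now 25
augment #4: 3→7→8→4→5 bottleneck 1, total now 26

Maximum flow value: 26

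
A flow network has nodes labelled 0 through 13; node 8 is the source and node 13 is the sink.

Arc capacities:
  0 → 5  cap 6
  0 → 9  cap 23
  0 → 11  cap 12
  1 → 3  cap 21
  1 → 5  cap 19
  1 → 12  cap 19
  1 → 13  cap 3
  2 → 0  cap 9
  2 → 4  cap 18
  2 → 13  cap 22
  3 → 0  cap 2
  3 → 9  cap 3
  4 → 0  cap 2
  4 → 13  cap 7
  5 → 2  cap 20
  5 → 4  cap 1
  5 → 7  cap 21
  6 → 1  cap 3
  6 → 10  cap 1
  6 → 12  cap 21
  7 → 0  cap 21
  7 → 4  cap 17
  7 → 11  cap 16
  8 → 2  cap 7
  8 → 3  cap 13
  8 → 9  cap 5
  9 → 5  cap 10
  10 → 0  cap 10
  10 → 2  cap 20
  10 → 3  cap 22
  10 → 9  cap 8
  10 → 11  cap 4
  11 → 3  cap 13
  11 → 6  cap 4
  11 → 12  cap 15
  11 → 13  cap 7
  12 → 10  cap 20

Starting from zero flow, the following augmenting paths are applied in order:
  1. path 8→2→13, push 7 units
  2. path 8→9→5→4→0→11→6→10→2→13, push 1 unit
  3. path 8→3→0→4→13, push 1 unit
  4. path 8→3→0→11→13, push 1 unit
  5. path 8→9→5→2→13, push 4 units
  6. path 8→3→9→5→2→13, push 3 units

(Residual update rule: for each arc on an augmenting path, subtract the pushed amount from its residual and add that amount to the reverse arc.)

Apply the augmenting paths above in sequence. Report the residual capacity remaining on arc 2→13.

Residual capacity of (2,13): 7

after path 1 (8→2→13, push 7): res(2,13)=15
after path 2 (8→9→5→4→0→11→6→10→2→13, push 1): res(2,13)=14
after path 3 (8→3→0→4→13, push 1): res(2,13)=14
after path 4 (8→3→0→11→13, push 1): res(2,13)=14
after path 5 (8→9→5→2→13, push 4): res(2,13)=10
after path 6 (8→3→9→5→2→13, push 3): res(2,13)=7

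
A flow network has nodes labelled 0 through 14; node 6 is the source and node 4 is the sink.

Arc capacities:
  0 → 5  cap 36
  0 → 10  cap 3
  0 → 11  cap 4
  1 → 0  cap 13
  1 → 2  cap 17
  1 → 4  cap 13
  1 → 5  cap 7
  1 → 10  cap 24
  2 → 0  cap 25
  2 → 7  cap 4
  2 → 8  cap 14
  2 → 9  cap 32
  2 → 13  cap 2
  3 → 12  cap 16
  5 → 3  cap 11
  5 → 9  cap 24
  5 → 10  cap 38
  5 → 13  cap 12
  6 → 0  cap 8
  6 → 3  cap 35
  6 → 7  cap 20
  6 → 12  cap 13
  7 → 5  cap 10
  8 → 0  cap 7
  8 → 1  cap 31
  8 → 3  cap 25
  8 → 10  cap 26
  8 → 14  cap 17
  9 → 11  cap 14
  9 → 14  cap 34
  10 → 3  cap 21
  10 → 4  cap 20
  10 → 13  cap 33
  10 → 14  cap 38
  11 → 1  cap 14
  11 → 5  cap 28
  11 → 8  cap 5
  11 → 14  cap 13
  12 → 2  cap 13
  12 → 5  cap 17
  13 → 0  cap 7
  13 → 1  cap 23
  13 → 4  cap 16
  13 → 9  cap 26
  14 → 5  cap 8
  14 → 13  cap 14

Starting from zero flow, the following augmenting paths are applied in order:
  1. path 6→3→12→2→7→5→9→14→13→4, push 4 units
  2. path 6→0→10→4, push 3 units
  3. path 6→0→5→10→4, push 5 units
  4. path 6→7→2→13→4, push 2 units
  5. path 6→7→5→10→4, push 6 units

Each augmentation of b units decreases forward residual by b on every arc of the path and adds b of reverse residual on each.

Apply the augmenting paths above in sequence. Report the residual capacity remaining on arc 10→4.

Residual capacity of (10,4): 6

after path 1 (6→3→12→2→7→5→9→14→13→4, push 4): res(10,4)=20
after path 2 (6→0→10→4, push 3): res(10,4)=17
after path 3 (6→0→5→10→4, push 5): res(10,4)=12
after path 4 (6→7→2→13→4, push 2): res(10,4)=12
after path 5 (6→7→5→10→4, push 6): res(10,4)=6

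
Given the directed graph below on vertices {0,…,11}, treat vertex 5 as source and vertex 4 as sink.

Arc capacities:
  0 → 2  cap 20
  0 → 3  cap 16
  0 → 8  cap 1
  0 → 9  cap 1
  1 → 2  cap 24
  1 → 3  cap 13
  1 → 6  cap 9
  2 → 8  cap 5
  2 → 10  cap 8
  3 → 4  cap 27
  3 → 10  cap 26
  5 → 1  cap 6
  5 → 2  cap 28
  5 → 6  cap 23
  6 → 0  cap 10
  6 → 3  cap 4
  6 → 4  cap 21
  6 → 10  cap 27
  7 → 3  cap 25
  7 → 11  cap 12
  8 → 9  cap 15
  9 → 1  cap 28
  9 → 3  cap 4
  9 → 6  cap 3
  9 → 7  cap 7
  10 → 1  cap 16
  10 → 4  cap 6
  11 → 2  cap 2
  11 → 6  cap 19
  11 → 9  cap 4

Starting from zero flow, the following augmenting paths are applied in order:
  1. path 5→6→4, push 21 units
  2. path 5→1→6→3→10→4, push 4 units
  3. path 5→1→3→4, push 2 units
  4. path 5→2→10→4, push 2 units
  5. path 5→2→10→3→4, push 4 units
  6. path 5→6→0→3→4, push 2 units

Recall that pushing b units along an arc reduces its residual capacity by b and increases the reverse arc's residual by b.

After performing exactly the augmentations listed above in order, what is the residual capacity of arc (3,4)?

after path 1 (5→6→4, push 21): res(3,4)=27
after path 2 (5→1→6→3→10→4, push 4): res(3,4)=27
after path 3 (5→1→3→4, push 2): res(3,4)=25
after path 4 (5→2→10→4, push 2): res(3,4)=25
after path 5 (5→2→10→3→4, push 4): res(3,4)=21
after path 6 (5→6→0→3→4, push 2): res(3,4)=19

Residual capacity of (3,4): 19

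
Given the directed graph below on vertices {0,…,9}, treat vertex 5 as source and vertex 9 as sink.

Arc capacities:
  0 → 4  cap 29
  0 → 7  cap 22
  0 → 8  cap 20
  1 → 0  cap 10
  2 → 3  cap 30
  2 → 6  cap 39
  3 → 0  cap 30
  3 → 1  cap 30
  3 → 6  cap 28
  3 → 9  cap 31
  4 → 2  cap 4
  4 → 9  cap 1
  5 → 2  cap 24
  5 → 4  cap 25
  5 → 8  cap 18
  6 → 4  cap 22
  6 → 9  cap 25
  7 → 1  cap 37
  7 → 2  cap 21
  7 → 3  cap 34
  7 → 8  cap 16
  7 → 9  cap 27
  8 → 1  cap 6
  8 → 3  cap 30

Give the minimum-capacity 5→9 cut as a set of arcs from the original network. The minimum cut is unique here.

Min-cut arcs: {(4,2), (4,9), (5,2), (5,8)} (total capacity 47)

augment #1: 5→4→9 push 1
augment #2: 5→2→3→9 push 24
augment #3: 5→8→3→9 push 7
augment #4: 5→4→2→6→9 push 4
augment #5: 5→8→3→6→9 push 11
max flow = 47; residual-reachable set from 5 gives S-side
cut edges (S→T): {(4,2), (4,9), (5,2), (5,8)} total cap 47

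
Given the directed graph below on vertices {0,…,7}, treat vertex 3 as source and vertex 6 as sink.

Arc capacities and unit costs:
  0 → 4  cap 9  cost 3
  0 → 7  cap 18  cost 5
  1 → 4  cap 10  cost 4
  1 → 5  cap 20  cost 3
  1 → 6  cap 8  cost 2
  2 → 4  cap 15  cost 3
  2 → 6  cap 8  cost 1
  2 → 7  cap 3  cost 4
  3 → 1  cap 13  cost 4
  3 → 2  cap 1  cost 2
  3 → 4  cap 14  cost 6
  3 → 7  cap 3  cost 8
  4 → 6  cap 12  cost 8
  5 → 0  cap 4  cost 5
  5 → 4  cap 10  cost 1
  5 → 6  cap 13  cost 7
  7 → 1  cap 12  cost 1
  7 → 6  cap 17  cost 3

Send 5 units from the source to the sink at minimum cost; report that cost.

Minimum cost for 5 units: 27

shortest-cost path #1: 3→2→6 push 1 @ unit cost 3 (adds 3)
shortest-cost path #2: 3→1→6 push 4 @ unit cost 6 (adds 24)
total cost = 27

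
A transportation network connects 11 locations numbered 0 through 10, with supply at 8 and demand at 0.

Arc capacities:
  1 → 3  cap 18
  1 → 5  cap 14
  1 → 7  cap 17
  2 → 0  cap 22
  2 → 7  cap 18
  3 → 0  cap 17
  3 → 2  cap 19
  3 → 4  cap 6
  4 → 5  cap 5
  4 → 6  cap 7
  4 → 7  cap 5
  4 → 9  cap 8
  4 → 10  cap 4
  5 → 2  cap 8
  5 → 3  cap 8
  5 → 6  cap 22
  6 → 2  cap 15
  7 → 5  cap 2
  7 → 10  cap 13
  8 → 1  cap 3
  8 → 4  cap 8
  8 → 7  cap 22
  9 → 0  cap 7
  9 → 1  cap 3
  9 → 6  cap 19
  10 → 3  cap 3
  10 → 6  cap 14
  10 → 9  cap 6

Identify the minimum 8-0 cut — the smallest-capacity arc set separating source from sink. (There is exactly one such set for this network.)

Min-cut arcs: {(7,5), (7,10), (8,1), (8,4)} (total capacity 26)

augment #1: 8→1→3→0 push 3
augment #2: 8→4→9→0 push 7
augment #3: 8→4→5→2→0 push 1
augment #4: 8→7→5→2→0 push 2
augment #5: 8→7→10→3→0 push 3
augment #6: 8→7→10→6→2→0 push 10
max flow = 26; residual-reachable set from 8 gives S-side
cut edges (S→T): {(7,5), (7,10), (8,1), (8,4)} total cap 26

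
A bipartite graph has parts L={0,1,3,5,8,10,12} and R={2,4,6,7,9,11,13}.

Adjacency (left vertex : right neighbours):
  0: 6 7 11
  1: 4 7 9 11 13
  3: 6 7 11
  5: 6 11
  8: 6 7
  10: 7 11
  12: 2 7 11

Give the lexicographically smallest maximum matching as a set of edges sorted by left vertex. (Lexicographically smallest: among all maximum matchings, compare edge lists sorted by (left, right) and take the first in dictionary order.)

|M| = 5 (so the lex-smallest maximum matching has 5 edges)
process left vertices in ascending order; for each, take the smallest-labelled available neighbour that still permits 5 edges overall, or leave it unmatched if none does
lex-smallest matching: {0-6, 1-4, 3-7, 5-11, 12-2}

Lex-smallest maximum matching: {(0,6), (1,4), (3,7), (5,11), (12,2)}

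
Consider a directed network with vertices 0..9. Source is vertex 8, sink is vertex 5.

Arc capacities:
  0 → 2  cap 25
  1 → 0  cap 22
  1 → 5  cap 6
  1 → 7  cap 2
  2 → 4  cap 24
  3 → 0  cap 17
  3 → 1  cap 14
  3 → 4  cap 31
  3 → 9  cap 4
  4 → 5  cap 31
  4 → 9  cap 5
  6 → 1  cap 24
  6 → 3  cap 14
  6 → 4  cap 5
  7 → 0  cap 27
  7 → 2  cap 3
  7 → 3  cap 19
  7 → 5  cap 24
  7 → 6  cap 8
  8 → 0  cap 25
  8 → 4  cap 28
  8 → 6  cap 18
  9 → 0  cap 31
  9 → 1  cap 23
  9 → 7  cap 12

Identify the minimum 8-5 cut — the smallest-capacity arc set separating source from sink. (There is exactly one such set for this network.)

Min-cut arcs: {(1,5), (1,7), (3,9), (4,5), (4,9)} (total capacity 48)

augment #1: 8→4→5 push 28
augment #2: 8→6→1→5 push 6
augment #3: 8→6→4→5 push 3
augment #4: 8→6→1→7→5 push 2
augment #5: 8→6→3→9→7→5 push 4
augment #6: 8→6→4→9→7→5 push 2
augment #7: 8→0→2→4→9→7→5 push 3
max flow = 48; residual-reachable set from 8 gives S-side
cut edges (S→T): {(1,5), (1,7), (3,9), (4,5), (4,9)} total cap 48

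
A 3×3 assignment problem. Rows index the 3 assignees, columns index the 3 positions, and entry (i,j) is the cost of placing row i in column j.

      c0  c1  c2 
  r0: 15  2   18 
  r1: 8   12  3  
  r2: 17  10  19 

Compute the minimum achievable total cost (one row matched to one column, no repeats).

Minimum assignment cost: 22

optimal assignment: row0→col1 (cost 2), row1→col2 (cost 3), row2→col0 (cost 17)
total = 2 + 3 + 17 = 22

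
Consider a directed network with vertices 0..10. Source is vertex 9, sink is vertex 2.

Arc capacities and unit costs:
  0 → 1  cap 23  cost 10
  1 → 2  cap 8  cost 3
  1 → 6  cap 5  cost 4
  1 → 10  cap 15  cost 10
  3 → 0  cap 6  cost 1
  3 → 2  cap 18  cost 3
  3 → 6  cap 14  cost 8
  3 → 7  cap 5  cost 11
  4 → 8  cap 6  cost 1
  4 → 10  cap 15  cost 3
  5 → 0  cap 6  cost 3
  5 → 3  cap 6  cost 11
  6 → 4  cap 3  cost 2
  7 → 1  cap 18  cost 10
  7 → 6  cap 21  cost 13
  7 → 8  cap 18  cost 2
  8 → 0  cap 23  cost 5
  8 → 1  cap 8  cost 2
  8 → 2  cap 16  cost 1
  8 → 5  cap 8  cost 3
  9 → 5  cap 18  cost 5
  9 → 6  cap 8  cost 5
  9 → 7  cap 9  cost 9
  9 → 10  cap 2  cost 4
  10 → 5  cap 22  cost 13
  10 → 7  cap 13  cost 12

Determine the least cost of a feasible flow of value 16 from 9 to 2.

shortest-cost path #1: 9→6→4→8→2 push 3 @ unit cost 9 (adds 27)
shortest-cost path #2: 9→7→8→2 push 9 @ unit cost 12 (adds 108)
shortest-cost path #3: 9→10→7→8→2 push 2 @ unit cost 19 (adds 38)
shortest-cost path #4: 9→5→3→2 push 2 @ unit cost 19 (adds 38)
total cost = 211

Minimum cost for 16 units: 211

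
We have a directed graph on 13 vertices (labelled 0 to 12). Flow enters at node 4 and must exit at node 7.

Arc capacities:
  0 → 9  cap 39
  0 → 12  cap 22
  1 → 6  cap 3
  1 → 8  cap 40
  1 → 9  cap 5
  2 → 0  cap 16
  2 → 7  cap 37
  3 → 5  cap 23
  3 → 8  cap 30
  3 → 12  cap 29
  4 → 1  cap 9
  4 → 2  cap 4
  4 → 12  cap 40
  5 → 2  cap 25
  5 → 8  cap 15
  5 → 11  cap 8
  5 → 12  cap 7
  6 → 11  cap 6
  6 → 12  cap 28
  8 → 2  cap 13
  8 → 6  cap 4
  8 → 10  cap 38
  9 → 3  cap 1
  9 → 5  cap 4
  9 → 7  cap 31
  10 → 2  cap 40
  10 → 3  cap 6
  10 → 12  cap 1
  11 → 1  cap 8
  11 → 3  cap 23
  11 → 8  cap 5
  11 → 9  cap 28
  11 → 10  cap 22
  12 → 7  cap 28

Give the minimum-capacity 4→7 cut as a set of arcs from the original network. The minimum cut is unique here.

augment #1: 4→2→7 push 4
augment #2: 4→12→7 push 28
augment #3: 4→1→9→7 push 5
augment #4: 4→1→8→2→7 push 4
max flow = 41; residual-reachable set from 4 gives S-side
cut edges (S→T): {(4,1), (4,2), (12,7)} total cap 41

Min-cut arcs: {(4,1), (4,2), (12,7)} (total capacity 41)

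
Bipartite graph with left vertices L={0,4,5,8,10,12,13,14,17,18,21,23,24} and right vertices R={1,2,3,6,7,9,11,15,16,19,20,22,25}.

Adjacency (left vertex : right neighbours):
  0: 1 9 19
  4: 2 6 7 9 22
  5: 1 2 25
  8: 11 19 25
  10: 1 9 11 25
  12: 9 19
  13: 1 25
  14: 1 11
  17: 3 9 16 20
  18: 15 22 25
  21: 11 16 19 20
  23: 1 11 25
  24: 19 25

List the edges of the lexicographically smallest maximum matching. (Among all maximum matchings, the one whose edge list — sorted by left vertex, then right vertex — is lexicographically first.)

Lex-smallest maximum matching: {(0,1), (4,6), (5,2), (8,11), (10,9), (12,19), (13,25), (17,3), (18,15), (21,16)}

|M| = 10 (so the lex-smallest maximum matching has 10 edges)
process left vertices in ascending order; for each, take the smallest-labelled available neighbour that still permits 10 edges overall, or leave it unmatched if none does
lex-smallest matching: {0-1, 4-6, 5-2, 8-11, 10-9, 12-19, 13-25, 17-3, 18-15, 21-16}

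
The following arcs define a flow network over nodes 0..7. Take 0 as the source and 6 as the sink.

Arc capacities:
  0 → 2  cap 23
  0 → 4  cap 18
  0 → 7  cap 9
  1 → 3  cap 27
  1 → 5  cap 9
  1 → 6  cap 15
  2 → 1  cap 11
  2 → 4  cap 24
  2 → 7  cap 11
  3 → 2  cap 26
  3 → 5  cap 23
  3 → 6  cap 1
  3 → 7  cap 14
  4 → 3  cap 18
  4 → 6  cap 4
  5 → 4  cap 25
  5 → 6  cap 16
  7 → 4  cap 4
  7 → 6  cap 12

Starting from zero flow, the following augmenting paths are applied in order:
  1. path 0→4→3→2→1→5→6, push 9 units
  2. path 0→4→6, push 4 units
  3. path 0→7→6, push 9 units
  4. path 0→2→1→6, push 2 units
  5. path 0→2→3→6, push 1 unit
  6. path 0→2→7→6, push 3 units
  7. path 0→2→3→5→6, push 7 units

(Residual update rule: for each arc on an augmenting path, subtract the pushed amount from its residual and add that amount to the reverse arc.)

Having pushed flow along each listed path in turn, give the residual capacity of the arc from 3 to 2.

after path 1 (0→4→3→2→1→5→6, push 9): res(3,2)=17
after path 2 (0→4→6, push 4): res(3,2)=17
after path 3 (0→7→6, push 9): res(3,2)=17
after path 4 (0→2→1→6, push 2): res(3,2)=17
after path 5 (0→2→3→6, push 1): res(3,2)=18
after path 6 (0→2→7→6, push 3): res(3,2)=18
after path 7 (0→2→3→5→6, push 7): res(3,2)=25

Residual capacity of (3,2): 25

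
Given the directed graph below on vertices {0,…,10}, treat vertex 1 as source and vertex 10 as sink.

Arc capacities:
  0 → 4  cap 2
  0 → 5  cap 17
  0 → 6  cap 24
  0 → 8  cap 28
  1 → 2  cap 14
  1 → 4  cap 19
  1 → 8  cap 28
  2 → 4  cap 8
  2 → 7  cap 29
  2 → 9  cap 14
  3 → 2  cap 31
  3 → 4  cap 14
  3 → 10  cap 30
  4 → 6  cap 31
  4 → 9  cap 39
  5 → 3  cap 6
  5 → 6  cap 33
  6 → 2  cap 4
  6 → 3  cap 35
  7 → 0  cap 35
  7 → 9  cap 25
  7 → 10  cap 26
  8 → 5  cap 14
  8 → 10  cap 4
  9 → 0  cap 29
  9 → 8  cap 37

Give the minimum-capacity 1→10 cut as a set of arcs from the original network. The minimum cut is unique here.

augment #1: 1→8→10 push 4
augment #2: 1→2→7→10 push 14
augment #3: 1→4→6→3→10 push 19
augment #4: 1→8→5→3→10 push 6
augment #5: 1→8→5→6→3→10 push 5
augment #6: 1→8→5→6→2→7→10 push 3
max flow = 51; residual-reachable set from 1 gives S-side
cut edges (S→T): {(1,2), (1,4), (8,5), (8,10)} total cap 51

Min-cut arcs: {(1,2), (1,4), (8,5), (8,10)} (total capacity 51)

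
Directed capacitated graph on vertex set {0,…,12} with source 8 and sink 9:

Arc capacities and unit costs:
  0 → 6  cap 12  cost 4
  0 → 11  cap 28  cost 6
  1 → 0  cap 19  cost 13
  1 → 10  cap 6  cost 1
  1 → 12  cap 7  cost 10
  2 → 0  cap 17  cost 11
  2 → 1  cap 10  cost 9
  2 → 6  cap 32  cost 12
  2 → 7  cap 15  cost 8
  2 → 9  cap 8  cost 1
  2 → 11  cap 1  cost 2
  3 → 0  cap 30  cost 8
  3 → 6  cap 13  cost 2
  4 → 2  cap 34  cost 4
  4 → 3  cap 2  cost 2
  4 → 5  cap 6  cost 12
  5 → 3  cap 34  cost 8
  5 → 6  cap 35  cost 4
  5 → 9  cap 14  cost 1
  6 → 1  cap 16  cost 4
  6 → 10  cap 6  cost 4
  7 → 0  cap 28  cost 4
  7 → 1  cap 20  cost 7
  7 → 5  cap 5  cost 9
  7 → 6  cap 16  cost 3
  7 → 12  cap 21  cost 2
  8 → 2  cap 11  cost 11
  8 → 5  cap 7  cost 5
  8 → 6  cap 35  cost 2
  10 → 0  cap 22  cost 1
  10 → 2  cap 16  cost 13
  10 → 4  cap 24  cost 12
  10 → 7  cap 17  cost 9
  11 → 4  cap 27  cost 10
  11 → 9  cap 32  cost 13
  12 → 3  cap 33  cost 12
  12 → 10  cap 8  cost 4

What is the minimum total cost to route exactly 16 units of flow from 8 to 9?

shortest-cost path #1: 8→5→9 push 7 @ unit cost 6 (adds 42)
shortest-cost path #2: 8→2→9 push 8 @ unit cost 12 (adds 96)
shortest-cost path #3: 8→6→10→7→5→9 push 1 @ unit cost 25 (adds 25)
total cost = 163

Minimum cost for 16 units: 163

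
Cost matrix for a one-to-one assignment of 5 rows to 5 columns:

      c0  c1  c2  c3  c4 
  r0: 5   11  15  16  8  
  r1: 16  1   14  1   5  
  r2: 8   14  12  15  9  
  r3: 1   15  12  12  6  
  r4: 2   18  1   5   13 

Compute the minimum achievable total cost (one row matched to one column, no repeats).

Minimum assignment cost: 23

optimal assignment: row0→col1 (cost 11), row1→col3 (cost 1), row2→col4 (cost 9), row3→col0 (cost 1), row4→col2 (cost 1)
total = 11 + 1 + 9 + 1 + 1 = 23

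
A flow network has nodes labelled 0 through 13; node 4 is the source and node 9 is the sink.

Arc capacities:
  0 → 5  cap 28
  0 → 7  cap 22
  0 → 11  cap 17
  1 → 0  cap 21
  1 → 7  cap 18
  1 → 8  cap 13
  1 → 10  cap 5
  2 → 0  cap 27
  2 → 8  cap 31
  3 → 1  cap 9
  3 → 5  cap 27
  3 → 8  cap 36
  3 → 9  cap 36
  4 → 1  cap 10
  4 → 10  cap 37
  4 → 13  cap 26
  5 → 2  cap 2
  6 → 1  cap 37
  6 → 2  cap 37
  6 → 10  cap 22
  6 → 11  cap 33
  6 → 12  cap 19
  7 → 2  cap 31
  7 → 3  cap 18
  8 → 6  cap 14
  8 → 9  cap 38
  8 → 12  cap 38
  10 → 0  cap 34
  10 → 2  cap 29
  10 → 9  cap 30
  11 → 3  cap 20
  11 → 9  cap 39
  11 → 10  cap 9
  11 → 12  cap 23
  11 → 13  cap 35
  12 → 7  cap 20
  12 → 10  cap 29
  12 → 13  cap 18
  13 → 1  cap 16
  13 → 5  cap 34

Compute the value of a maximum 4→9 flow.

Maximum flow value: 65

augment #1: 4→10→9 bottleneck 30, total now 30
augment #2: 4→1→8→9 bottleneck 10, total now 40
augment #3: 4→10→0→11→9 bottleneck 7, total now 47
augment #4: 4→13→1→8→9 bottleneck 3, total now 50
augment #5: 4→13→1→0→11→9 bottleneck 10, total now 60
augment #6: 4→13→1→7→3→9 bottleneck 3, total now 63
augment #7: 4→13→5→2→8→9 bottleneck 2, total now 65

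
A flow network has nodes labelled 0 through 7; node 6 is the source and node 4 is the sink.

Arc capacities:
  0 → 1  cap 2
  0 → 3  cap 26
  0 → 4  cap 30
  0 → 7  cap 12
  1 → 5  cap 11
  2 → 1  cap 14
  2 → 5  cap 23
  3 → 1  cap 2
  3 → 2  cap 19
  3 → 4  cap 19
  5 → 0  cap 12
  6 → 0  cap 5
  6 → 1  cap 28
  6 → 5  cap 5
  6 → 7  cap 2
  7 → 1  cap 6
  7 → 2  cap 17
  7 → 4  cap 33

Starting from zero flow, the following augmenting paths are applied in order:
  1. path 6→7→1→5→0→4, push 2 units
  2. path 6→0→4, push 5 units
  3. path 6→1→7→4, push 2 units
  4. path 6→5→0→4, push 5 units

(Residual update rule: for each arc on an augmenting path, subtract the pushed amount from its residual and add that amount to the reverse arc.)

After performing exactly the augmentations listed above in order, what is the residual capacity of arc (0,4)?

after path 1 (6→7→1→5→0→4, push 2): res(0,4)=28
after path 2 (6→0→4, push 5): res(0,4)=23
after path 3 (6→1→7→4, push 2): res(0,4)=23
after path 4 (6→5→0→4, push 5): res(0,4)=18

Residual capacity of (0,4): 18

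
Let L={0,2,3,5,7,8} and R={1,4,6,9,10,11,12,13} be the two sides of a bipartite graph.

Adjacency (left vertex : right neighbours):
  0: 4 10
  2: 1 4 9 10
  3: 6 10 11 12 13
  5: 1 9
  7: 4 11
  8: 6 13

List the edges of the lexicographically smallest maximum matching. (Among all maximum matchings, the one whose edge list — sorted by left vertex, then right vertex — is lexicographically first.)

|M| = 6 (so the lex-smallest maximum matching has 6 edges)
process left vertices in ascending order; for each, take the smallest-labelled available neighbour that still permits 6 edges overall, or leave it unmatched if none does
lex-smallest matching: {0-4, 2-1, 3-6, 5-9, 7-11, 8-13}

Lex-smallest maximum matching: {(0,4), (2,1), (3,6), (5,9), (7,11), (8,13)}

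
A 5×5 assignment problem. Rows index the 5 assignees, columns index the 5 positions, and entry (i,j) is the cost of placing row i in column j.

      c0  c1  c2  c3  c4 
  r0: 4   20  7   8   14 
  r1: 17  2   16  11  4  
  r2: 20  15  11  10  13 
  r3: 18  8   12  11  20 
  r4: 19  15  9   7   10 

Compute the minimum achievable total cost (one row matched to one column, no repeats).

optimal assignment: row0→col0 (cost 4), row1→col4 (cost 4), row2→col2 (cost 11), row3→col1 (cost 8), row4→col3 (cost 7)
total = 4 + 4 + 11 + 8 + 7 = 34

Minimum assignment cost: 34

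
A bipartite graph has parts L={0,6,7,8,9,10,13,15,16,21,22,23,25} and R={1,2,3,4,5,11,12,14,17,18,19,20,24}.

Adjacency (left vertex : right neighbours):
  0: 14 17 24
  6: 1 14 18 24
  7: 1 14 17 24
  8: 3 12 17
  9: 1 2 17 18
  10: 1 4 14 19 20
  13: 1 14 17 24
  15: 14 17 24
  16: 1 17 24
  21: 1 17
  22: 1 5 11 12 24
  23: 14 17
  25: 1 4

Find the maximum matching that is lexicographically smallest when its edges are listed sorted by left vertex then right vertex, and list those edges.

Lex-smallest maximum matching: {(0,14), (6,18), (7,1), (8,3), (9,2), (10,19), (13,17), (15,24), (22,5), (25,4)}

|M| = 10 (so the lex-smallest maximum matching has 10 edges)
process left vertices in ascending order; for each, take the smallest-labelled available neighbour that still permits 10 edges overall, or leave it unmatched if none does
lex-smallest matching: {0-14, 6-18, 7-1, 8-3, 9-2, 10-19, 13-17, 15-24, 22-5, 25-4}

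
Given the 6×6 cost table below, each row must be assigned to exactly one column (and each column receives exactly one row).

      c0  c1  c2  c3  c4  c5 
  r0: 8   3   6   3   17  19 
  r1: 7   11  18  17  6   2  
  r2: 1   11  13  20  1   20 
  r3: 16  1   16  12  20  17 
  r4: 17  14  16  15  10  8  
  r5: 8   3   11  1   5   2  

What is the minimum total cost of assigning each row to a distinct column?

Minimum assignment cost: 21

optimal assignment: row0→col2 (cost 6), row1→col5 (cost 2), row2→col0 (cost 1), row3→col1 (cost 1), row4→col4 (cost 10), row5→col3 (cost 1)
total = 6 + 2 + 1 + 1 + 10 + 1 = 21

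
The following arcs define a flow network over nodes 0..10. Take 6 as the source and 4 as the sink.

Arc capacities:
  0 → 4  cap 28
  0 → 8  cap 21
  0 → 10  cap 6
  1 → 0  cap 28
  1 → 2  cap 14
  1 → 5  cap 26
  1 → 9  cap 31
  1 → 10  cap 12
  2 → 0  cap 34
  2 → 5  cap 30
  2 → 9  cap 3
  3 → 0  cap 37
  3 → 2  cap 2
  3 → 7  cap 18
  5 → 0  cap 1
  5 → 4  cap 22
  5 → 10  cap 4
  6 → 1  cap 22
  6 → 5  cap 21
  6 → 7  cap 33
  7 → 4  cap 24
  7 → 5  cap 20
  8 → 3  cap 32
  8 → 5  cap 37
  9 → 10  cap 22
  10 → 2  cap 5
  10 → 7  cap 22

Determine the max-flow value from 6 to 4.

Maximum flow value: 73

augment #1: 6→5→4 bottleneck 21, total now 21
augment #2: 6→7→4 bottleneck 24, total now 45
augment #3: 6→1→0→4 bottleneck 22, total now 67
augment #4: 6→7→5→4 bottleneck 1, total now 68
augment #5: 6→7→5→0→4 bottleneck 1, total now 69
augment #6: 6→7→5→10→2→0→4 bottleneck 4, total now 73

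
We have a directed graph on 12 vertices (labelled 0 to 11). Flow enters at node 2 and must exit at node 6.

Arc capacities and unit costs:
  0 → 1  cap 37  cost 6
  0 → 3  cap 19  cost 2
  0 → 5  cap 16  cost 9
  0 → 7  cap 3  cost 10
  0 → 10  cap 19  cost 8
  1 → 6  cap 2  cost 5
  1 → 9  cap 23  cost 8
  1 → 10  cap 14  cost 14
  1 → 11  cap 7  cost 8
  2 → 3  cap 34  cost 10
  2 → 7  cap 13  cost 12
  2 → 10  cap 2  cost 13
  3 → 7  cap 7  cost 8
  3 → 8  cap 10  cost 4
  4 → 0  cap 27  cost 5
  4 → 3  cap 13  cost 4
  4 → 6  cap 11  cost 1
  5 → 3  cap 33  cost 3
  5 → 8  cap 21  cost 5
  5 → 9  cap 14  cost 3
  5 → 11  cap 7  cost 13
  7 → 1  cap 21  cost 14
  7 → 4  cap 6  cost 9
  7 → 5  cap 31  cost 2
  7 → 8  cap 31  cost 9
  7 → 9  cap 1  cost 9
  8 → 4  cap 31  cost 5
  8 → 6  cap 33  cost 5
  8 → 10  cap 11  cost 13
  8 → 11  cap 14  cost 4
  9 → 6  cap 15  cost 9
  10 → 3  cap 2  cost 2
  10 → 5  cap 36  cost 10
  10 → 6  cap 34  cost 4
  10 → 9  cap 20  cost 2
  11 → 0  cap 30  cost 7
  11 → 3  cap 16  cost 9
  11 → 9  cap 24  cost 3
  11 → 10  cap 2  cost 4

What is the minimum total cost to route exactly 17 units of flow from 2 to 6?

Minimum cost for 17 units: 334

shortest-cost path #1: 2→10→6 push 2 @ unit cost 17 (adds 34)
shortest-cost path #2: 2→3→8→6 push 10 @ unit cost 19 (adds 190)
shortest-cost path #3: 2→7→4→6 push 5 @ unit cost 22 (adds 110)
total cost = 334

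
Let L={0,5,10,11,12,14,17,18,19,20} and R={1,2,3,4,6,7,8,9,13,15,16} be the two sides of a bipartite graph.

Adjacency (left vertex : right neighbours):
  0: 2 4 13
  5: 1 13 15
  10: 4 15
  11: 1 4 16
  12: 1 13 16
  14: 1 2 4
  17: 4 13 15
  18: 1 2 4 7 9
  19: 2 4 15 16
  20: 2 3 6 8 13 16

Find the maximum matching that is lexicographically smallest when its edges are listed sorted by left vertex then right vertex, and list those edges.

Lex-smallest maximum matching: {(0,2), (5,1), (10,4), (11,16), (12,13), (17,15), (18,7), (20,3)}

|M| = 8 (so the lex-smallest maximum matching has 8 edges)
process left vertices in ascending order; for each, take the smallest-labelled available neighbour that still permits 8 edges overall, or leave it unmatched if none does
lex-smallest matching: {0-2, 5-1, 10-4, 11-16, 12-13, 17-15, 18-7, 20-3}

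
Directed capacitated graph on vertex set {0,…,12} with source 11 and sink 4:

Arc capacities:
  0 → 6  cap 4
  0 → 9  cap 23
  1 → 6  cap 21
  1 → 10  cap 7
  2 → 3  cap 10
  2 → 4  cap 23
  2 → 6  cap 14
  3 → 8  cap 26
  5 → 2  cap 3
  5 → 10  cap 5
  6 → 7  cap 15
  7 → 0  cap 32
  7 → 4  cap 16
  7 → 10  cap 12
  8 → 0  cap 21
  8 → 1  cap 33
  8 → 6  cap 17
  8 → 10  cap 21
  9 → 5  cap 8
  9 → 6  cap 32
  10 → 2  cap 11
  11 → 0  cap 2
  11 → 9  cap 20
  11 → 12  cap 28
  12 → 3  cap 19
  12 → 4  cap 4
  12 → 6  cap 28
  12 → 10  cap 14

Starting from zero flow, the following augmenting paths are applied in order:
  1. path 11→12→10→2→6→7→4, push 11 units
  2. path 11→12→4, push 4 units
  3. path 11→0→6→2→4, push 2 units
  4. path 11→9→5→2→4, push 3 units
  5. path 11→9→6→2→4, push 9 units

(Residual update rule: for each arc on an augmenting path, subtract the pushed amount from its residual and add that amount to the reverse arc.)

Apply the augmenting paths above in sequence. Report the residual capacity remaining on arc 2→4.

Residual capacity of (2,4): 9

after path 1 (11→12→10→2→6→7→4, push 11): res(2,4)=23
after path 2 (11→12→4, push 4): res(2,4)=23
after path 3 (11→0→6→2→4, push 2): res(2,4)=21
after path 4 (11→9→5→2→4, push 3): res(2,4)=18
after path 5 (11→9→6→2→4, push 9): res(2,4)=9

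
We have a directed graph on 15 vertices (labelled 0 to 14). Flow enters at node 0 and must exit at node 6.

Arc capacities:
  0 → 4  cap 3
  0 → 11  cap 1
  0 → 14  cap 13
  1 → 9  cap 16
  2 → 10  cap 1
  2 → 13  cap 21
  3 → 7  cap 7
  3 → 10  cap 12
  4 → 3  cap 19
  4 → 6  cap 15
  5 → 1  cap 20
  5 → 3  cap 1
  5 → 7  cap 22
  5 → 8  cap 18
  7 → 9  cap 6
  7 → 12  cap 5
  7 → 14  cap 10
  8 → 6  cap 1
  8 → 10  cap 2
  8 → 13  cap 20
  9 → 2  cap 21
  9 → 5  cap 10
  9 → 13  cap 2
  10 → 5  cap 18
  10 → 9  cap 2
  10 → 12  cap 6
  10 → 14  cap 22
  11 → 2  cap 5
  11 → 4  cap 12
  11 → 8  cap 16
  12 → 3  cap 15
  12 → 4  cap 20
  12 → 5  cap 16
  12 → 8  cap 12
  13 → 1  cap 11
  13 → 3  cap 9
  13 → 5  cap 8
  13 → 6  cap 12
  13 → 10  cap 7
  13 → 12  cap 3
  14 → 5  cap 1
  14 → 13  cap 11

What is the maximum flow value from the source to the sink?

Maximum flow value: 16

augment #1: 0→4→6 bottleneck 3, total now 3
augment #2: 0→11→4→6 bottleneck 1, total now 4
augment #3: 0→14→13→6 bottleneck 11, total now 15
augment #4: 0→14→5→8→6 bottleneck 1, total now 16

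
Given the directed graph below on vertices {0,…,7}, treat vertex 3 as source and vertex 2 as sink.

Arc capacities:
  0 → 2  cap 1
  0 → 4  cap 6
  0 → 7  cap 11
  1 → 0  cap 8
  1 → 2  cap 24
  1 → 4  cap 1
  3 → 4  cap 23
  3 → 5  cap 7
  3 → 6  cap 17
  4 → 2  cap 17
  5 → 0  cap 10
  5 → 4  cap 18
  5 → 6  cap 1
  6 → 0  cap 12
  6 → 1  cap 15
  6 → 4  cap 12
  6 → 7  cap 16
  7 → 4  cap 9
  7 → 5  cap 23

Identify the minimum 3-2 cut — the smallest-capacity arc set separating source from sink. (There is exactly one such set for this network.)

augment #1: 3→4→2 push 17
augment #2: 3→5→0→2 push 1
augment #3: 3→6→1→2 push 15
max flow = 33; residual-reachable set from 3 gives S-side
cut edges (S→T): {(0,2), (4,2), (6,1)} total cap 33

Min-cut arcs: {(0,2), (4,2), (6,1)} (total capacity 33)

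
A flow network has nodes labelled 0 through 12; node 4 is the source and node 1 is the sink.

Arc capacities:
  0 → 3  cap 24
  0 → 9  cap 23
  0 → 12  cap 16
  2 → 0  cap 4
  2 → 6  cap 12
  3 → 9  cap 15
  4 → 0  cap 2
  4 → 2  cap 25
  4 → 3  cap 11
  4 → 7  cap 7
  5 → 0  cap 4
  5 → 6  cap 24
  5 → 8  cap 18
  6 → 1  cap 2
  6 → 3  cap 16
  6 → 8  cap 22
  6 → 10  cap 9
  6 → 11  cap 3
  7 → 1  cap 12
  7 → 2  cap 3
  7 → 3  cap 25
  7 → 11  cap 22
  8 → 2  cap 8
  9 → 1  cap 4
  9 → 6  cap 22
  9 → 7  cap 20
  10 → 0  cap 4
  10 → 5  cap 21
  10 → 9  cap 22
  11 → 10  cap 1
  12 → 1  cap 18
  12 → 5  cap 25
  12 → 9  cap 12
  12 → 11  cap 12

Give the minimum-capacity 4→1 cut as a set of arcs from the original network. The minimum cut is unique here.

Min-cut arcs: {(2,0), (4,0), (5,0), (6,1), (7,1), (9,1), (10,0)} (total capacity 32)

augment #1: 4→7→1 push 7
augment #2: 4→0→9→1 push 2
augment #3: 4→2→6→1 push 2
augment #4: 4→3→9→1 push 2
augment #5: 4→2→0→12→1 push 4
augment #6: 4→3→9→7→1 push 5
augment #7: 4→3→9→0→12→1 push 2
augment #8: 4→2→6→10→0→12→1 push 4
augment #9: 4→2→6→10→5→0→12→1 push 4
max flow = 32; residual-reachable set from 4 gives S-side
cut edges (S→T): {(2,0), (4,0), (5,0), (6,1), (7,1), (9,1), (10,0)} total cap 32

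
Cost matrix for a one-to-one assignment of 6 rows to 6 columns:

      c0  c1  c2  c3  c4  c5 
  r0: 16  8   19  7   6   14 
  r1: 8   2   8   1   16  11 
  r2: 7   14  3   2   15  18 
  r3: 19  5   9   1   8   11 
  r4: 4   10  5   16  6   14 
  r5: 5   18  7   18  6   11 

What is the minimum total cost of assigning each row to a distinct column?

optimal assignment: row0→col4 (cost 6), row1→col1 (cost 2), row2→col2 (cost 3), row3→col3 (cost 1), row4→col0 (cost 4), row5→col5 (cost 11)
total = 6 + 2 + 3 + 1 + 4 + 11 = 27

Minimum assignment cost: 27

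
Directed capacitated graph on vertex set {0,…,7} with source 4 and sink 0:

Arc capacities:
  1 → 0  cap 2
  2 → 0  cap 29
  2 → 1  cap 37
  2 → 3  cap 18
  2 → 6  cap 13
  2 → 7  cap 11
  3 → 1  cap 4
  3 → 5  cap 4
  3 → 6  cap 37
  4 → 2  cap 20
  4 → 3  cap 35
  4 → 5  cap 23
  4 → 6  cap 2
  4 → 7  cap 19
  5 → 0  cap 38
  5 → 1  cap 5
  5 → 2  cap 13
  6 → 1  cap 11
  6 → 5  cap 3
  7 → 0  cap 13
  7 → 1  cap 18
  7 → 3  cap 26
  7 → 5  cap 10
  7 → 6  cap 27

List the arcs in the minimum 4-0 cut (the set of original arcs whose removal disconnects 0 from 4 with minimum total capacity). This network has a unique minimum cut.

Min-cut arcs: {(1,0), (3,5), (4,2), (4,5), (4,7), (6,5)} (total capacity 71)

augment #1: 4→2→0 push 20
augment #2: 4→5→0 push 23
augment #3: 4→7→0 push 13
augment #4: 4→3→1→0 push 2
augment #5: 4→3→5→0 push 4
augment #6: 4→6→5→0 push 2
augment #7: 4→7→5→0 push 6
augment #8: 4→3→6→5→0 push 1
max flow = 71; residual-reachable set from 4 gives S-side
cut edges (S→T): {(1,0), (3,5), (4,2), (4,5), (4,7), (6,5)} total cap 71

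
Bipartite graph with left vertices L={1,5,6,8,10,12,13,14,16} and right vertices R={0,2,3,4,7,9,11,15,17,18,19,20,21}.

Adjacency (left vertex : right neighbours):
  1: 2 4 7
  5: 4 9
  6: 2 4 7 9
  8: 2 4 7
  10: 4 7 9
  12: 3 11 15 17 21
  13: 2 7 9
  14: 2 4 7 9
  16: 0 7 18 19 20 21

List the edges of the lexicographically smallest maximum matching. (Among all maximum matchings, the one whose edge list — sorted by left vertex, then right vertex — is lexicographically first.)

|M| = 6 (so the lex-smallest maximum matching has 6 edges)
process left vertices in ascending order; for each, take the smallest-labelled available neighbour that still permits 6 edges overall, or leave it unmatched if none does
lex-smallest matching: {1-2, 5-4, 6-7, 10-9, 12-3, 16-0}

Lex-smallest maximum matching: {(1,2), (5,4), (6,7), (10,9), (12,3), (16,0)}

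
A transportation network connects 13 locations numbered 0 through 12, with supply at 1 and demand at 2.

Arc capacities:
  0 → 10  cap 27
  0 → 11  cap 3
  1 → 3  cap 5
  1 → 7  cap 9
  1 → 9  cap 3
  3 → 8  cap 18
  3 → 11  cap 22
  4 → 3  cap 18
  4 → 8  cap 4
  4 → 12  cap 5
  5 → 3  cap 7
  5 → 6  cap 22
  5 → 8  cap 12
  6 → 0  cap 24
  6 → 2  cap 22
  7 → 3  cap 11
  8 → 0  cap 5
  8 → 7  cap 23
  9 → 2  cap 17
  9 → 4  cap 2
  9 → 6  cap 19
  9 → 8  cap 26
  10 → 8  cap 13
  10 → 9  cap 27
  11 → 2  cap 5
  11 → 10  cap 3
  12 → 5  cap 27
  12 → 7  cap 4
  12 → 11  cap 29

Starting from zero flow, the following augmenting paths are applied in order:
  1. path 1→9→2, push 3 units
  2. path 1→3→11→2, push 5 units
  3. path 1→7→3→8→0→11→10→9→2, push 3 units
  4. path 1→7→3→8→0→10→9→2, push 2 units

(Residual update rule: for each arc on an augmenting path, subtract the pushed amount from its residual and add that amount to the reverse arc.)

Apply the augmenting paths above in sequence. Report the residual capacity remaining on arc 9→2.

after path 1 (1→9→2, push 3): res(9,2)=14
after path 2 (1→3→11→2, push 5): res(9,2)=14
after path 3 (1→7→3→8→0→11→10→9→2, push 3): res(9,2)=11
after path 4 (1→7→3→8→0→10→9→2, push 2): res(9,2)=9

Residual capacity of (9,2): 9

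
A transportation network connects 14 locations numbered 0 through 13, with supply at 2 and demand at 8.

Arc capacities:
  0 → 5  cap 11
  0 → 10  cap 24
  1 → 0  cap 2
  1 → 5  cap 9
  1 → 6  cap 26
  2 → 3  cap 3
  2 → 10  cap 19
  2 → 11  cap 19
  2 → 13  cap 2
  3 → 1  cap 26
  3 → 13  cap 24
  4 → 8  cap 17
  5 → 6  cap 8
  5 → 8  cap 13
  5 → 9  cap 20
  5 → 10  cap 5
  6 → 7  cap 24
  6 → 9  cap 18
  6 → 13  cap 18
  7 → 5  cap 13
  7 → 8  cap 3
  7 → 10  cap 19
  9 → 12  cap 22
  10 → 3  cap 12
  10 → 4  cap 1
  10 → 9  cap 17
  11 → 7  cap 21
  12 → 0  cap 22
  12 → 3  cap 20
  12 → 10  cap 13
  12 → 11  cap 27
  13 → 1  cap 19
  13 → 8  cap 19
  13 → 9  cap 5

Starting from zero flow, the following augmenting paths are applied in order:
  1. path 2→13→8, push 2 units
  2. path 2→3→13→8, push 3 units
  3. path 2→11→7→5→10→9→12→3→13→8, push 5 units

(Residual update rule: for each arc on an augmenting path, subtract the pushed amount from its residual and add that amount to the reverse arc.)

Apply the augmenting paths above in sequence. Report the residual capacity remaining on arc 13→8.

Residual capacity of (13,8): 9

after path 1 (2→13→8, push 2): res(13,8)=17
after path 2 (2→3→13→8, push 3): res(13,8)=14
after path 3 (2→11→7→5→10→9→12→3→13→8, push 5): res(13,8)=9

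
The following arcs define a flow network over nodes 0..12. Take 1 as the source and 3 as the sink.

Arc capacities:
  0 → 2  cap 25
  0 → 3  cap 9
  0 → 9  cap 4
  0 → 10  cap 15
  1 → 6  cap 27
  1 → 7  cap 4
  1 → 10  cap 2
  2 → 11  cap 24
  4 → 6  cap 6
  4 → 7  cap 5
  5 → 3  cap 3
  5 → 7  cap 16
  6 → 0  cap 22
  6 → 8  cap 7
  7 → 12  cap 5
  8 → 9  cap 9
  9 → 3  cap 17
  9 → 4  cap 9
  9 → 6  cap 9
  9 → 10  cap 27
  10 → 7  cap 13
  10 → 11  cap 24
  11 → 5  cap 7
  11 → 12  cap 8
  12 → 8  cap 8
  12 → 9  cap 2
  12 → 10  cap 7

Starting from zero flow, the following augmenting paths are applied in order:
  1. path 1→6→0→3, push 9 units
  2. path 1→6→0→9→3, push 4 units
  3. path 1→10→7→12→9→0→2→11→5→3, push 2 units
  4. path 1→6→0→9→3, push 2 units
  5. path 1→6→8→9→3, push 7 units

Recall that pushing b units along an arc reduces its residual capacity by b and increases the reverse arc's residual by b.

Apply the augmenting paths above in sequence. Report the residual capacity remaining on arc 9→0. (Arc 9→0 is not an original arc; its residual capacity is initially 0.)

after path 1 (1→6→0→3, push 9): res(9,0)=0
after path 2 (1→6→0→9→3, push 4): res(9,0)=4
after path 3 (1→10→7→12→9→0→2→11→5→3, push 2): res(9,0)=2
after path 4 (1→6→0→9→3, push 2): res(9,0)=4
after path 5 (1→6→8→9→3, push 7): res(9,0)=4

Residual capacity of (9,0): 4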